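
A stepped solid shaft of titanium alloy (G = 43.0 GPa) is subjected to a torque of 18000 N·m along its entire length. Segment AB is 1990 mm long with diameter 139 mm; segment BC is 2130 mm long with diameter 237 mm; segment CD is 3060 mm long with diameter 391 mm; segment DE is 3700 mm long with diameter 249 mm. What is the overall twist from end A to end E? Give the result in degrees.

1.73°

J_AB = π(0.139)⁴/32 = 3.66×10^-5 m⁴; J_BC = π(0.237)⁴/32 = 3.10×10^-4 m⁴; J_CD = π(0.391)⁴/32 = 2.29×10^-3 m⁴; J_DE = π(0.249)⁴/32 = 3.77×10^-4 m⁴.
θ = (T/G)·Σ L_i/J_i = (18000/43.0×10⁹)·(1.99/3.66×10^-5 + 2.13/3.10×10^-4 + 3.06/2.29×10^-3 + 3.70/3.77×10^-4) = 0.03027 rad.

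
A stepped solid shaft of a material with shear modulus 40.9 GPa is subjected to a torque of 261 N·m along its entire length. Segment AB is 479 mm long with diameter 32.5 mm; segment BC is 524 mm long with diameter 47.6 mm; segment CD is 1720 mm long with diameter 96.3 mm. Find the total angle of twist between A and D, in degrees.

J_AB = π(0.0325)⁴/32 = 1.10×10^-7 m⁴; J_BC = π(0.0476)⁴/32 = 5.04×10^-7 m⁴; J_CD = π(0.0963)⁴/32 = 8.44×10^-6 m⁴.
θ = (T/G)·Σ L_i/J_i = (261.0/40.9×10⁹)·(0.479/1.10×10^-7 + 0.524/5.04×10^-7 + 1.72/8.44×10^-6) = 0.03584 rad.

2.05°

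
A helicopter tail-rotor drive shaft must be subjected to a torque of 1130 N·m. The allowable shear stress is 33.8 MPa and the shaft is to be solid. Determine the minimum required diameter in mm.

55.4 mm

For a solid shaft τ_max = 16T/(πd³), so d = (16T/(π τ_allow))^(1/3) = (16·1130/(π·3.38×10^7))^(1/3) = 0.05543 m.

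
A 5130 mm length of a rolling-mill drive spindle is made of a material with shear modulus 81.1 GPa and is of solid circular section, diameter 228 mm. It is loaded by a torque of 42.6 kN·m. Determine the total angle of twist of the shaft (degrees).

0.582°

J = πd⁴/32 = π(0.228)⁴/32 = 2.653×10^-4 m⁴.
θ = T·L/(G·J) = 42600 × 5.13 / (81.1×10⁹ × 2.653×10^-4) = 0.01016 rad.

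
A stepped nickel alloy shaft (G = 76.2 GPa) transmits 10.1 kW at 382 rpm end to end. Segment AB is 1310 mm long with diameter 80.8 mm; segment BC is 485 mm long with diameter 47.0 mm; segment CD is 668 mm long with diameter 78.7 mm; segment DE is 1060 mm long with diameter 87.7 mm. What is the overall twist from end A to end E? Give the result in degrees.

ω = 2π·382/60 = 40.00 rad/s, so T = P/ω = 10.1×10³ / 40.00 = 252.5 N·m.
J_AB = π(0.0808)⁴/32 = 4.18×10^-6 m⁴; J_BC = π(0.0470)⁴/32 = 4.79×10^-7 m⁴; J_CD = π(0.0787)⁴/32 = 3.77×10^-6 m⁴; J_DE = π(0.0877)⁴/32 = 5.81×10^-6 m⁴.
θ = (T/G)·Σ L_i/J_i = (252.5/76.2×10⁹)·(1.31/4.18×10^-6 + 0.485/4.79×10^-7 + 0.668/3.77×10^-6 + 1.06/5.81×10^-6) = 5.584×10^-3 rad.

0.320°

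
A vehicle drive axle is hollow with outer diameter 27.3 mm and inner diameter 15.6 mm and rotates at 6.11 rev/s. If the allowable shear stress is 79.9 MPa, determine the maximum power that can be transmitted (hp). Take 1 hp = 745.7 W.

J = π(d_o⁴ − d_i⁴)/32 = π(0.0273⁴ − 0.0156⁴)/32 = 4.872×10^-8 m⁴.
T_max = τ_allow·J/r = 7.99×10^7 × 4.872×10^-8 / 0.0137 = 285.2 N·m.
ω = 2π·6.11 = 38.39 rad/s, so P_max = T_max·ω = 1.095×10^4 W.

14.7 hp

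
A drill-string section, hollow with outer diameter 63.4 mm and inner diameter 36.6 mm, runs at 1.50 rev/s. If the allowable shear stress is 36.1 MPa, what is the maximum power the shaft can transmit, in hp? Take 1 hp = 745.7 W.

J = π(d_o⁴ − d_i⁴)/32 = π(0.0634⁴ − 0.0366⁴)/32 = 1.410×10^-6 m⁴.
T_max = τ_allow·J/r = 3.61×10^7 × 1.410×10^-6 / 0.0317 = 1606 N·m.
ω = 2π·1.50 = 9.425 rad/s, so P_max = T_max·ω = 1.513×10^4 W.

20.3 hp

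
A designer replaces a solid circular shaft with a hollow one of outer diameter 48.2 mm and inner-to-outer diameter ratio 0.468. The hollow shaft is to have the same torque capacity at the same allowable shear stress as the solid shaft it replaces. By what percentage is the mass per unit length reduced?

19.3 %

Equal τ_max and T ⇒ the solid shaft needs d_s³ = d_o³(1−k⁴), so d_s = 48.2·(1−0.468⁴)^(1/3) = 47.42 mm.
Area ratio A_h/A_s = d_o²(1−k²)/d_s² = (1−k²)/(1−k⁴)^(2/3) = 0.8070.
Mass saving = 1 − 0.8070 = 19.3 %.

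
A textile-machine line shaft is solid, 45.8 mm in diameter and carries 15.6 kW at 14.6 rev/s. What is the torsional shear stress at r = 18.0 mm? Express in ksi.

1.03 ksi

ω = 2π·14.6 = 91.73 rad/s, so T = P/ω = 15.6×10³ / 91.73 = 170.1 N·m.
J = πd⁴/32 = π(0.0458)⁴/32 = 4.320×10^-7 m⁴.
Shear stress varies linearly with radius: τ = T·r/J = 170.1 × 0.0180 / 4.320×10^-7 = 7.086×10^6 Pa.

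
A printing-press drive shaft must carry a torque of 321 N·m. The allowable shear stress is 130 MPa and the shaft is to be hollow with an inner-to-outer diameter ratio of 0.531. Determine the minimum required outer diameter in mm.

23.9 mm

For a hollow shaft with d_i/d_o = 0.531: τ_max = 16T/(π d_o³ (1−k⁴)), so d_o = [16T/(π τ_allow (1−k⁴))]^(1/3) = [16·321.0/(π·1.30×10^8·0.9205)]^(1/3) = 0.02391 m.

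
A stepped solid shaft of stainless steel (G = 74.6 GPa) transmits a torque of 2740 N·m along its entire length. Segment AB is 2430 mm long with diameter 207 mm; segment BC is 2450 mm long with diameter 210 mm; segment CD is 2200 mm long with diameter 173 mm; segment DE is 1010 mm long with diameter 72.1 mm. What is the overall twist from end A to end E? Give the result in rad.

J_AB = π(0.207)⁴/32 = 1.80×10^-4 m⁴; J_BC = π(0.210)⁴/32 = 1.91×10^-4 m⁴; J_CD = π(0.173)⁴/32 = 8.79×10^-5 m⁴; J_DE = π(0.0721)⁴/32 = 2.65×10^-6 m⁴.
θ = (T/G)·Σ L_i/J_i = (2740/74.6×10⁹)·(2.43/1.80×10^-4 + 2.45/1.91×10^-4 + 2.20/8.79×10^-5 + 1.01/2.65×10^-6) = 0.01587 rad.

0.0159 rad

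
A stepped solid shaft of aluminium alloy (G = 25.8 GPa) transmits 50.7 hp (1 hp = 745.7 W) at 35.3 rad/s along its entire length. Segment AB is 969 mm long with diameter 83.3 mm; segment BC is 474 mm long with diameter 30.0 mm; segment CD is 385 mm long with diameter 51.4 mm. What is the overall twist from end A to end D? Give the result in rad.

ω = 35.3 rad/s, so T = P/ω = 50.7×745.7 / 35.30 = 1071 N·m.
J_AB = π(0.0833)⁴/32 = 4.73×10^-6 m⁴; J_BC = π(0.0300)⁴/32 = 7.95×10^-8 m⁴; J_CD = π(0.0514)⁴/32 = 6.85×10^-7 m⁴.
θ = (T/G)·Σ L_i/J_i = (1071/25.8×10⁹)·(0.969/4.73×10^-6 + 0.474/7.95×10^-8 + 0.385/6.85×10^-7) = 0.2793 rad.

0.279 rad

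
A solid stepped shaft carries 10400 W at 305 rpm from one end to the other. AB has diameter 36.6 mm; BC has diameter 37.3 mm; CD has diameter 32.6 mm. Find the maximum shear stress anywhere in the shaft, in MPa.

47.9 MPa

ω = 2π·305/60 = 31.94 rad/s, so T = P/ω = 10400 / 31.94 = 325.6 N·m.
Under the same torque, τ_max = 16T/(πd³) is largest where d is smallest — segment CD (d = 32.6 mm).
τ_max = 16·325.6/(π·(0.0326)³) = 4.787×10^7 Pa.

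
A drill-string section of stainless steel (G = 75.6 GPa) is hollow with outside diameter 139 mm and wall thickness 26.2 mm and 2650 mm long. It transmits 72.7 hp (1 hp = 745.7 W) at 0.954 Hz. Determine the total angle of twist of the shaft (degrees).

ω = 2π·0.954 = 5.994 rad/s, so T = P/ω = 72.7×745.7 / 5.994 = 9044 N·m.
J = π(d_o⁴ − d_i⁴)/32 = π(0.139⁴ − 0.0866⁴)/32 = 3.113×10^-5 m⁴.
θ = T·L/(G·J) = 9044 × 2.65 / (75.6×10⁹ × 3.113×10^-5) = 0.01018 rad.

0.584°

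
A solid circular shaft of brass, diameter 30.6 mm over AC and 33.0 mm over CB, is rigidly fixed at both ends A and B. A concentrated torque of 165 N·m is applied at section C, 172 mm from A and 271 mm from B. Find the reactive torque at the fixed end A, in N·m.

88.8 N·m

Compatibility: T_A·a/J_AC = T_B·b/J_CB with T_A + T_B = T₀.
J_AC = 8.61×10^-8 m⁴, J_CB = 1.16×10^-7 m⁴, so T_A = T₀·(J_AC/a)/((J_AC/a)+(J_CB/b)) = 88.78 N·m, T_B = 76.22 N·m.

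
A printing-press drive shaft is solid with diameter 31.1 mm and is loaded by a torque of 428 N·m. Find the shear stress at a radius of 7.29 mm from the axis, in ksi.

J = πd⁴/32 = π(0.0311)⁴/32 = 9.184×10^-8 m⁴.
Shear stress varies linearly with radius: τ = T·r/J = 428.0 × 0.00729 / 9.184×10^-8 = 3.397×10^7 Pa.

4.93 ksi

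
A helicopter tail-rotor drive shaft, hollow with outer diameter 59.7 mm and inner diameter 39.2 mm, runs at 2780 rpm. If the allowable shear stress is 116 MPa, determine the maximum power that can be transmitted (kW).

J = π(d_o⁴ − d_i⁴)/32 = π(0.0597⁴ − 0.0392⁴)/32 = 1.015×10^-6 m⁴.
T_max = τ_allow·J/r = 1.16×10^8 × 1.015×10^-6 / 0.0299 = 3945 N·m.
ω = 2π·2780/60 = 291.1 rad/s, so P_max = T_max·ω = 1.149×10^6 W.

1150 kW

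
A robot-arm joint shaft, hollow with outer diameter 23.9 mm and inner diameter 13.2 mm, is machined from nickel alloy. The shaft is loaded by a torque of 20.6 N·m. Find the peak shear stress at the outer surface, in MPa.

8.47 MPa

J = π(d_o⁴ − d_i⁴)/32 = π(0.0239⁴ − 0.0132⁴)/32 = 2.905×10^-8 m⁴.
τ_max = T·r/J = 20.60 × 0.0119 / 2.905×10^-8 = 8.473×10^6 Pa.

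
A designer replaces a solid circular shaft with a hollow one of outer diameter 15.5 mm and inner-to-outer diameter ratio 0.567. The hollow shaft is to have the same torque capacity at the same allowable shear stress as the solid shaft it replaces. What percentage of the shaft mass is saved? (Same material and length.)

Equal τ_max and T ⇒ the solid shaft needs d_s³ = d_o³(1−k⁴), so d_s = 15.5·(1−0.567⁴)^(1/3) = 14.95 mm.
Area ratio A_h/A_s = d_o²(1−k²)/d_s² = (1−k²)/(1−k⁴)^(2/3) = 0.7297.
Mass saving = 1 − 0.7297 = 27.0 %.

27.0 %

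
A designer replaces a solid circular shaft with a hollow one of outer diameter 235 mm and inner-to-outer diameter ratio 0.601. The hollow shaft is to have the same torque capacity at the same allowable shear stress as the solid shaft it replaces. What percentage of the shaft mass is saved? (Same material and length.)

Equal τ_max and T ⇒ the solid shaft needs d_s³ = d_o³(1−k⁴), so d_s = 235·(1−0.601⁴)^(1/3) = 224.3 mm.
Area ratio A_h/A_s = d_o²(1−k²)/d_s² = (1−k²)/(1−k⁴)^(2/3) = 0.7012.
Mass saving = 1 − 0.7012 = 29.9 %.

29.9 %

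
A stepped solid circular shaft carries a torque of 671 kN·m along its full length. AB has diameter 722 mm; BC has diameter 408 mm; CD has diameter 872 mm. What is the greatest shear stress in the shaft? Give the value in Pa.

Under the same torque, τ_max = 16T/(πd³) is largest where d is smallest — segment BC (d = 408 mm).
τ_max = 16·671000/(π·(0.408)³) = 5.032×10^7 Pa.

5.03e7 Pa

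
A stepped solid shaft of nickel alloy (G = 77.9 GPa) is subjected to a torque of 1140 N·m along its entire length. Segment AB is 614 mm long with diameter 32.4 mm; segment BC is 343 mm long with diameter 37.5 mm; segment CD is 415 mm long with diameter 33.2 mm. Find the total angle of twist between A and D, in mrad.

160 mrad

J_AB = π(0.0324)⁴/32 = 1.08×10^-7 m⁴; J_BC = π(0.0375)⁴/32 = 1.94×10^-7 m⁴; J_CD = π(0.0332)⁴/32 = 1.19×10^-7 m⁴.
θ = (T/G)·Σ L_i/J_i = (1140/77.9×10⁹)·(0.614/1.08×10^-7 + 0.343/1.94×10^-7 + 0.415/1.19×10^-7) = 0.1598 rad.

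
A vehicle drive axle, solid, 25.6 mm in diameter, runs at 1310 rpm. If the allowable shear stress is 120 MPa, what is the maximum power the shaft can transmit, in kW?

J = πd⁴/32 = π(0.0256)⁴/32 = 4.217×10^-8 m⁴.
T_max = τ_allow·J/r = 1.20×10^8 × 4.217×10^-8 / 0.0128 = 395.3 N·m.
ω = 2π·1310/60 = 137.2 rad/s, so P_max = T_max·ω = 5.423×10^4 W.

54.2 kW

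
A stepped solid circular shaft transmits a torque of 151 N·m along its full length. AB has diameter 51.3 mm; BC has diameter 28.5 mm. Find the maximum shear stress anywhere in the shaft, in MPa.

Under the same torque, τ_max = 16T/(πd³) is largest where d is smallest — segment BC (d = 28.5 mm).
τ_max = 16·151.0/(π·(0.0285)³) = 3.322×10^7 Pa.

33.2 MPa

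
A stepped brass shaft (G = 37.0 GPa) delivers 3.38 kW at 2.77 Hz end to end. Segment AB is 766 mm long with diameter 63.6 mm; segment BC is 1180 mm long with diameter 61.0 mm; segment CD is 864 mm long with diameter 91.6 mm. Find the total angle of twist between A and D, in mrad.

7.72 mrad

ω = 2π·2.77 = 17.40 rad/s, so T = P/ω = 3.38×10³ / 17.40 = 194.2 N·m.
J_AB = π(0.0636)⁴/32 = 1.61×10^-6 m⁴; J_BC = π(0.0610)⁴/32 = 1.36×10^-6 m⁴; J_CD = π(0.0916)⁴/32 = 6.91×10^-6 m⁴.
θ = (T/G)·Σ L_i/J_i = (194.2/37.0×10⁹)·(0.766/1.61×10^-6 + 1.18/1.36×10^-6 + 0.864/6.91×10^-6) = 7.715×10^-3 rad.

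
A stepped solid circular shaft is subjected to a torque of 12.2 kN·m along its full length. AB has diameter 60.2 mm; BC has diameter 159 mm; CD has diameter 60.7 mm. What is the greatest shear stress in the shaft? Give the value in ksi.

41.3 ksi

Under the same torque, τ_max = 16T/(πd³) is largest where d is smallest — segment AB (d = 60.2 mm).
τ_max = 16·12200/(π·(0.0602)³) = 2.848×10^8 Pa.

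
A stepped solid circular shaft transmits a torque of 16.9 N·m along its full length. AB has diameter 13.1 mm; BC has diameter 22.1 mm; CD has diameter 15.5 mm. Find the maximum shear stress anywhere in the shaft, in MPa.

38.3 MPa

Under the same torque, τ_max = 16T/(πd³) is largest where d is smallest — segment AB (d = 13.1 mm).
τ_max = 16·16.90/(π·(0.0131)³) = 3.829×10^7 Pa.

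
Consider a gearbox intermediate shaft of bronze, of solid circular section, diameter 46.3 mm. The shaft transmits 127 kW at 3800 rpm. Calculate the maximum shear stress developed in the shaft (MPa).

16.4 MPa

ω = 2π·3800/60 = 397.9 rad/s, so T = P/ω = 127×10³ / 397.9 = 319.1 N·m.
J = πd⁴/32 = π(0.0463)⁴/32 = 4.512×10^-7 m⁴.
τ_max = T·r/J = 319.1 × 0.0231 / 4.512×10^-7 = 1.638×10^7 Pa.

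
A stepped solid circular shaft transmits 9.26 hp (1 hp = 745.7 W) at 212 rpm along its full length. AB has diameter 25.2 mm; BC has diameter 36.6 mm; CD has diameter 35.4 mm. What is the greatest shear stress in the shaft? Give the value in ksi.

ω = 2π·212/60 = 22.20 rad/s, so T = P/ω = 9.26×745.7 / 22.20 = 311.0 N·m.
Under the same torque, τ_max = 16T/(πd³) is largest where d is smallest — segment AB (d = 25.2 mm).
τ_max = 16·311.0/(π·(0.0252)³) = 9.899×10^7 Pa.

14.4 ksi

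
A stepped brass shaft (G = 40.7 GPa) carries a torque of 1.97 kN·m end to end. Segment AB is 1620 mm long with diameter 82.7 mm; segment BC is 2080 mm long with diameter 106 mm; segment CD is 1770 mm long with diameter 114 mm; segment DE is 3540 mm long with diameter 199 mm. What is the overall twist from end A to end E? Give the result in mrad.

31.5 mrad

J_AB = π(0.0827)⁴/32 = 4.59×10^-6 m⁴; J_BC = π(0.106)⁴/32 = 1.24×10^-5 m⁴; J_CD = π(0.114)⁴/32 = 1.66×10^-5 m⁴; J_DE = π(0.199)⁴/32 = 1.54×10^-4 m⁴.
θ = (T/G)·Σ L_i/J_i = (1970/40.7×10⁹)·(1.62/4.59×10^-6 + 2.08/1.24×10^-5 + 1.77/1.66×10^-5 + 3.54/1.54×10^-4) = 0.03148 rad.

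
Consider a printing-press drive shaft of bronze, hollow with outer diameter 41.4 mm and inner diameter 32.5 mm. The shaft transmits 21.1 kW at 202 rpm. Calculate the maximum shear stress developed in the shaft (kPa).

ω = 2π·202/60 = 21.15 rad/s, so T = P/ω = 21.1×10³ / 21.15 = 997.5 N·m.
J = π(d_o⁴ − d_i⁴)/32 = π(0.0414⁴ − 0.0325⁴)/32 = 1.789×10^-7 m⁴.
τ_max = T·r/J = 997.5 × 0.0207 / 1.789×10^-7 = 1.154×10^8 Pa.

115000 kPa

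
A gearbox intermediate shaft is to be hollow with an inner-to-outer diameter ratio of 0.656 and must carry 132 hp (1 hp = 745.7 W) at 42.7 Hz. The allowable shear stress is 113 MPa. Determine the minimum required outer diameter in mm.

27.3 mm

ω = 2π·42.7 = 268.3 rad/s, so T = P/ω = 132×745.7 / 268.3 = 366.9 N·m.
For a hollow shaft with d_i/d_o = 0.656: τ_max = 16T/(π d_o³ (1−k⁴)), so d_o = [16T/(π τ_allow (1−k⁴))]^(1/3) = [16·366.9/(π·1.13×10^8·0.8148)]^(1/3) = 0.02728 m.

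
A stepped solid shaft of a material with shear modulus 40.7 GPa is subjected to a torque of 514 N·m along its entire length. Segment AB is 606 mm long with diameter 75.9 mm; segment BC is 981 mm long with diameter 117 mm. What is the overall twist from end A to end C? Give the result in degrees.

0.173°

J_AB = π(0.0759)⁴/32 = 3.26×10^-6 m⁴; J_BC = π(0.117)⁴/32 = 1.84×10^-5 m⁴.
θ = (T/G)·Σ L_i/J_i = (514.0/40.7×10⁹)·(0.606/3.26×10^-6 + 0.981/1.84×10^-5) = 3.022×10^-3 rad.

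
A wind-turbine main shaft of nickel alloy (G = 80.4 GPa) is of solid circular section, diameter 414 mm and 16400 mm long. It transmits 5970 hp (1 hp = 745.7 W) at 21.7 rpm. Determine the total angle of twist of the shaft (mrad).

ω = 2π·21.7/60 = 2.272 rad/s, so T = P/ω = 5970×745.7 / 2.272 = 1.959e6 N·m.
J = πd⁴/32 = π(0.414)⁴/32 = 2.884×10^-3 m⁴.
θ = T·L/(G·J) = 1.959e6 × 16.4 / (80.4×10⁹ × 2.884×10^-3) = 0.1386 rad.

139 mrad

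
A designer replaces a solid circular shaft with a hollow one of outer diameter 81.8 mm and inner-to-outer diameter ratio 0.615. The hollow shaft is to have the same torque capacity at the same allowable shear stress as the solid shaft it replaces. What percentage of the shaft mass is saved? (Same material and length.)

31.1 %

Equal τ_max and T ⇒ the solid shaft needs d_s³ = d_o³(1−k⁴), so d_s = 81.8·(1−0.615⁴)^(1/3) = 77.70 mm.
Area ratio A_h/A_s = d_o²(1−k²)/d_s² = (1−k²)/(1−k⁴)^(2/3) = 0.6892.
Mass saving = 1 − 0.6892 = 31.1 %.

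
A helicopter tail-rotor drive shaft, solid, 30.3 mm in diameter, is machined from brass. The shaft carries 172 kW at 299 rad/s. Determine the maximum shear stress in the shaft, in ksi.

15.3 ksi

ω = 299 rad/s, so T = P/ω = 172×10³ / 299.0 = 575.3 N·m.
J = πd⁴/32 = π(0.0303)⁴/32 = 8.275×10^-8 m⁴.
τ_max = T·r/J = 575.3 × 0.0152 / 8.275×10^-8 = 1.053×10^8 Pa.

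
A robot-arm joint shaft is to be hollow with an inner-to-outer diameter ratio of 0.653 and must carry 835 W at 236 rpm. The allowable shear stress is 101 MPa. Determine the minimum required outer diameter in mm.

ω = 2π·236/60 = 24.71 rad/s, so T = P/ω = 835 / 24.71 = 33.79 N·m.
For a hollow shaft with d_i/d_o = 0.653: τ_max = 16T/(π d_o³ (1−k⁴)), so d_o = [16T/(π τ_allow (1−k⁴))]^(1/3) = [16·33.79/(π·1.01×10^8·0.8182)]^(1/3) = 0.01277 m.

12.8 mm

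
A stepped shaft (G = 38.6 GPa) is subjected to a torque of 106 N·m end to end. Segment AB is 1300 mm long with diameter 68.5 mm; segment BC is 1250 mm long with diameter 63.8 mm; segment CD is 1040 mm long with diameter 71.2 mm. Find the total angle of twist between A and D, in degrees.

J_AB = π(0.0685)⁴/32 = 2.16×10^-6 m⁴; J_BC = π(0.0638)⁴/32 = 1.63×10^-6 m⁴; J_CD = π(0.0712)⁴/32 = 2.52×10^-6 m⁴.
θ = (T/G)·Σ L_i/J_i = (106.0/38.6×10⁹)·(1.30/2.16×10^-6 + 1.25/1.63×10^-6 + 1.04/2.52×10^-6) = 4.894×10^-3 rad.

0.280°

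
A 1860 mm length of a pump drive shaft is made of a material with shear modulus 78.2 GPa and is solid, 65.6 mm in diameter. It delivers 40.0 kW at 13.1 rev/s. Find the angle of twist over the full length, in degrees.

ω = 2π·13.1 = 82.31 rad/s, so T = P/ω = 40.0×10³ / 82.31 = 486.0 N·m.
J = πd⁴/32 = π(0.0656)⁴/32 = 1.818×10^-6 m⁴.
θ = T·L/(G·J) = 486.0 × 1.86 / (78.2×10⁹ × 1.818×10^-6) = 6.358×10^-3 rad.

0.364°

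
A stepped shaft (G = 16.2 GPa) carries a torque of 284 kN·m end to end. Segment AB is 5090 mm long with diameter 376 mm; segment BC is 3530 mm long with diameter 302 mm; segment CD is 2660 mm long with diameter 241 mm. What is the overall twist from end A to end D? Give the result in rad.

0.262 rad

J_AB = π(0.376)⁴/32 = 1.96×10^-3 m⁴; J_BC = π(0.302)⁴/32 = 8.17×10^-4 m⁴; J_CD = π(0.241)⁴/32 = 3.31×10^-4 m⁴.
θ = (T/G)·Σ L_i/J_i = (284000/16.2×10⁹)·(5.09/1.96×10^-3 + 3.53/8.17×10^-4 + 2.66/3.31×10^-4) = 0.2621 rad.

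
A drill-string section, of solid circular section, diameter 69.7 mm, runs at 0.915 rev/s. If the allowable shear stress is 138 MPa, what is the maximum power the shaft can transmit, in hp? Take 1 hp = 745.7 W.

J = πd⁴/32 = π(0.0697)⁴/32 = 2.317×10^-6 m⁴.
T_max = τ_allow·J/r = 1.38×10^8 × 2.317×10^-6 / 0.0348 = 9175 N·m.
ω = 2π·0.915 = 5.749 rad/s, so P_max = T_max·ω = 5.275×10^4 W.

70.7 hp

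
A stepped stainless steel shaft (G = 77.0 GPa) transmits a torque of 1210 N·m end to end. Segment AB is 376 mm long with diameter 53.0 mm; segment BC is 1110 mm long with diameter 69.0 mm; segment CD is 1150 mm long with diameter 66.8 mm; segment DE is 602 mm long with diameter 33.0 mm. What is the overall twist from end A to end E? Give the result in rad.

J_AB = π(0.0530)⁴/32 = 7.75×10^-7 m⁴; J_BC = π(0.0690)⁴/32 = 2.23×10^-6 m⁴; J_CD = π(0.0668)⁴/32 = 1.95×10^-6 m⁴; J_DE = π(0.0330)⁴/32 = 1.16×10^-7 m⁴.
θ = (T/G)·Σ L_i/J_i = (1210/77.0×10⁹)·(0.376/7.75×10^-7 + 1.11/2.23×10^-6 + 1.15/1.95×10^-6 + 0.602/1.16×10^-7) = 0.1060 rad.

0.106 rad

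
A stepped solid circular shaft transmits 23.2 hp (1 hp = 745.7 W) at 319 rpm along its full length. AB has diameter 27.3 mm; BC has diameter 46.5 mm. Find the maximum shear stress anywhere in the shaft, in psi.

18800 psi

ω = 2π·319/60 = 33.41 rad/s, so T = P/ω = 23.2×745.7 / 33.41 = 517.9 N·m.
Under the same torque, τ_max = 16T/(πd³) is largest where d is smallest — segment AB (d = 27.3 mm).
τ_max = 16·517.9/(π·(0.0273)³) = 1.296×10^8 Pa.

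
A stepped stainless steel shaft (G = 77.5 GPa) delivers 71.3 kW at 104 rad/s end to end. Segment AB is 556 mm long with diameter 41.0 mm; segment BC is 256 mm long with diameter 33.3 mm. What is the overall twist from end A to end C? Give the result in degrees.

ω = 104 rad/s, so T = P/ω = 71.3×10³ / 104.0 = 685.6 N·m.
J_AB = π(0.0410)⁴/32 = 2.77×10^-7 m⁴; J_BC = π(0.0333)⁴/32 = 1.21×10^-7 m⁴.
θ = (T/G)·Σ L_i/J_i = (685.6/77.5×10⁹)·(0.556/2.77×10^-7 + 0.256/1.21×10^-7) = 0.03649 rad.

2.09°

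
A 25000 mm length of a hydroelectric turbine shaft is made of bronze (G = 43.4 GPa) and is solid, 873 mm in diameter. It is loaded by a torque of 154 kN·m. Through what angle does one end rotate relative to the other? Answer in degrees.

J = πd⁴/32 = π(0.873)⁴/32 = 0.05702 m⁴.
θ = T·L/(G·J) = 154000 × 25.0 / (43.4×10⁹ × 0.05702) = 1.556×10^-3 rad.

0.0891°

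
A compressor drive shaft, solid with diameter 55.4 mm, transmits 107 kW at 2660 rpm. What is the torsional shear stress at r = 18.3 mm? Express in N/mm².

7.60 N/mm²

ω = 2π·2660/60 = 278.6 rad/s, so T = P/ω = 107×10³ / 278.6 = 384.1 N·m.
J = πd⁴/32 = π(0.0554)⁴/32 = 9.248×10^-7 m⁴.
Shear stress varies linearly with radius: τ = T·r/J = 384.1 × 0.0183 / 9.248×10^-7 = 7.601×10^6 Pa.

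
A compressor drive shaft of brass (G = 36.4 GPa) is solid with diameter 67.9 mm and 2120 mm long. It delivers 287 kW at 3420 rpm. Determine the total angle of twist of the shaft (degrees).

ω = 2π·3420/60 = 358.1 rad/s, so T = P/ω = 287×10³ / 358.1 = 801.4 N·m.
J = πd⁴/32 = π(0.0679)⁴/32 = 2.087×10^-6 m⁴.
θ = T·L/(G·J) = 801.4 × 2.12 / (36.4×10⁹ × 2.087×10^-6) = 0.02237 rad.

1.28°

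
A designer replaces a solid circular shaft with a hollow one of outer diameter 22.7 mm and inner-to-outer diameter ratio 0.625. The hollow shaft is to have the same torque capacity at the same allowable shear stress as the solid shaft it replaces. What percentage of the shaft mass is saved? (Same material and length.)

32.0 %

Equal τ_max and T ⇒ the solid shaft needs d_s³ = d_o³(1−k⁴), so d_s = 22.7·(1−0.625⁴)^(1/3) = 21.48 mm.
Area ratio A_h/A_s = d_o²(1−k²)/d_s² = (1−k²)/(1−k⁴)^(2/3) = 0.6805.
Mass saving = 1 − 0.6805 = 32.0 %.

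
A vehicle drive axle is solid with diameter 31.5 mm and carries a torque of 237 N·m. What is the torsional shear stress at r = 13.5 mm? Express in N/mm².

J = πd⁴/32 = π(0.0315)⁴/32 = 9.666×10^-8 m⁴.
Shear stress varies linearly with radius: τ = T·r/J = 237.0 × 0.0135 / 9.666×10^-8 = 3.310×10^7 Pa.

33.1 N/mm²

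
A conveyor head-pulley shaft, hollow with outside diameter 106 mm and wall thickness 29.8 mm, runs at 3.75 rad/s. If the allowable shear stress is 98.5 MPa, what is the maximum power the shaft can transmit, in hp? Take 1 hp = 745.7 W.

J = π(d_o⁴ − d_i⁴)/32 = π(0.106⁴ − 0.0464⁴)/32 = 1.194×10^-5 m⁴.
T_max = τ_allow·J/r = 9.85×10^7 × 1.194×10^-5 / 0.0530 = 22190 N·m.
ω = 3.75 rad/s, so P_max = T_max·ω = 8.321×10^4 W.

112 hp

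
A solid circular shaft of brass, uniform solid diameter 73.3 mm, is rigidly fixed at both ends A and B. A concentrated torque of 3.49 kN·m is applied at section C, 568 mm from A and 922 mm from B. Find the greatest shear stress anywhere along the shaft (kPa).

27900 kPa

With uniform GJ and both ends fixed, compatibility θ_AC = θ_CB gives T_A·a = T_B·b, together with T_A + T_B = T₀.
T_A = T₀·b/(a+b) = 3490·922/1490 = 2160 N·m; T_B = 1330 N·m.
τ in each portion: τ_AC = 2.79×10^7 Pa, τ_CB = 1.72×10^7 Pa; maximum is in AC.
τ_max = T_AC·r/J = 2160·0.0367/2.83×10^-6 = 2.793×10^7 Pa.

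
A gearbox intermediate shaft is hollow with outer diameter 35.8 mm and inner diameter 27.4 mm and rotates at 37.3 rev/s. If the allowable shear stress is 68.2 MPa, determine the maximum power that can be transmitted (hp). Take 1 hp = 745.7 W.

127 hp

J = π(d_o⁴ − d_i⁴)/32 = π(0.0358⁴ − 0.0274⁴)/32 = 1.059×10^-7 m⁴.
T_max = τ_allow·J/r = 6.82×10^7 × 1.059×10^-7 / 0.0179 = 403.6 N·m.
ω = 2π·37.3 = 234.4 rad/s, so P_max = T_max·ω = 9.459×10^4 W.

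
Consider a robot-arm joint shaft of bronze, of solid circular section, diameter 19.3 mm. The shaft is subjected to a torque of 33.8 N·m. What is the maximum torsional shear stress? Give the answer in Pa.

J = πd⁴/32 = π(0.0193)⁴/32 = 1.362×10^-8 m⁴.
τ_max = T·r/J = 33.80 × 0.00965 / 1.362×10^-8 = 2.395×10^7 Pa.

2.39e7 Pa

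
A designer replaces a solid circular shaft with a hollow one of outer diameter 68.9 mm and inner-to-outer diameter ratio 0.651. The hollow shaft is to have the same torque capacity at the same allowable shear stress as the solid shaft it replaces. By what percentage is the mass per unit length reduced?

Equal τ_max and T ⇒ the solid shaft needs d_s³ = d_o³(1−k⁴), so d_s = 68.9·(1−0.651⁴)^(1/3) = 64.50 mm.
Area ratio A_h/A_s = d_o²(1−k²)/d_s² = (1−k²)/(1−k⁴)^(2/3) = 0.6575.
Mass saving = 1 − 0.6575 = 34.3 %.

34.3 %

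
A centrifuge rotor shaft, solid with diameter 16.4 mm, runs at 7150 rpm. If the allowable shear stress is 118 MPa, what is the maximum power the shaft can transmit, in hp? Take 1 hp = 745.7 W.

103 hp

J = πd⁴/32 = π(0.0164)⁴/32 = 7.102×10^-9 m⁴.
T_max = τ_allow·J/r = 1.18×10^8 × 7.102×10^-9 / 0.00820 = 102.2 N·m.
ω = 2π·7150/60 = 748.7 rad/s, so P_max = T_max·ω = 7.652×10^4 W.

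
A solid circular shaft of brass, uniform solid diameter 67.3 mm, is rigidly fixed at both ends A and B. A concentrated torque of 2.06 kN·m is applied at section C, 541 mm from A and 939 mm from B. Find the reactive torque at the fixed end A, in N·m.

With uniform GJ and both ends fixed, compatibility θ_AC = θ_CB gives T_A·a = T_B·b, together with T_A + T_B = T₀.
T_A = T₀·b/(a+b) = 2060·939/1480 = 1307 N·m; T_B = 753.0 N·m.

1310 N·m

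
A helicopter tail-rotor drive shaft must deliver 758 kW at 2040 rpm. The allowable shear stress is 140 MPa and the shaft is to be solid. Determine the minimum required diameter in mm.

50.5 mm

ω = 2π·2040/60 = 213.6 rad/s, so T = P/ω = 758×10³ / 213.6 = 3548 N·m.
For a solid shaft τ_max = 16T/(πd³), so d = (16T/(π τ_allow))^(1/3) = (16·3548/(π·1.40×10^8))^(1/3) = 0.05054 m.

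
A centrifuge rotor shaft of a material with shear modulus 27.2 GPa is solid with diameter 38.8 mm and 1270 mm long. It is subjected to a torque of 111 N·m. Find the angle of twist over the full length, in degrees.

J = πd⁴/32 = π(0.0388)⁴/32 = 2.225×10^-7 m⁴.
θ = T·L/(G·J) = 111.0 × 1.27 / (27.2×10⁹ × 2.225×10^-7) = 0.02329 rad.

1.33°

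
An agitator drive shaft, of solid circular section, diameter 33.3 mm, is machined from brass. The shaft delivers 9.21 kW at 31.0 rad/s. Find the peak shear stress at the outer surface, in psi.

ω = 31.0 rad/s, so T = P/ω = 9.21×10³ / 31.00 = 297.1 N·m.
J = πd⁴/32 = π(0.0333)⁴/32 = 1.207×10^-7 m⁴.
τ_max = T·r/J = 297.1 × 0.0166 / 1.207×10^-7 = 4.098×10^7 Pa.

5940 psi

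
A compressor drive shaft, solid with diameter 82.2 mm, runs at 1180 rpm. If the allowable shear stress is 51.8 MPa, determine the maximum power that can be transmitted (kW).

J = πd⁴/32 = π(0.0822)⁴/32 = 4.482×10^-6 m⁴.
T_max = τ_allow·J/r = 5.18×10^7 × 4.482×10^-6 / 0.0411 = 5649 N·m.
ω = 2π·1180/60 = 123.6 rad/s, so P_max = T_max·ω = 6.980×10^5 W.

698 kW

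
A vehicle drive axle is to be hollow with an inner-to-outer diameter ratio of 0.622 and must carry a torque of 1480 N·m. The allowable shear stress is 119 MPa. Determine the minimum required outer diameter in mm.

42.1 mm

For a hollow shaft with d_i/d_o = 0.622: τ_max = 16T/(π d_o³ (1−k⁴)), so d_o = [16T/(π τ_allow (1−k⁴))]^(1/3) = [16·1480/(π·1.19×10^8·0.8503)]^(1/3) = 0.04208 m.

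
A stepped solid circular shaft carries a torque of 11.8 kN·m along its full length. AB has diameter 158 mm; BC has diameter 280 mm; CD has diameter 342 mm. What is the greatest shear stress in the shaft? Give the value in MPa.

Under the same torque, τ_max = 16T/(πd³) is largest where d is smallest — segment AB (d = 158 mm).
τ_max = 16·11800/(π·(0.158)³) = 1.524×10^7 Pa.

15.2 MPa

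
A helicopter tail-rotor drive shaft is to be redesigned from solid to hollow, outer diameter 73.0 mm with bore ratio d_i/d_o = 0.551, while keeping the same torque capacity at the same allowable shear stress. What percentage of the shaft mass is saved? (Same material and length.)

25.7 %

Equal τ_max and T ⇒ the solid shaft needs d_s³ = d_o³(1−k⁴), so d_s = 73.0·(1−0.551⁴)^(1/3) = 70.68 mm.
Area ratio A_h/A_s = d_o²(1−k²)/d_s² = (1−k²)/(1−k⁴)^(2/3) = 0.7428.
Mass saving = 1 − 0.7428 = 25.7 %.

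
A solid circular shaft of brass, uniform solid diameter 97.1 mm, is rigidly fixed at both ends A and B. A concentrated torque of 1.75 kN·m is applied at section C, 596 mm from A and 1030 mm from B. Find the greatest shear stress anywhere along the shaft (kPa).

With uniform GJ and both ends fixed, compatibility θ_AC = θ_CB gives T_A·a = T_B·b, together with T_A + T_B = T₀.
T_A = T₀·b/(a+b) = 1750·1030/1626 = 1109 N·m; T_B = 641.5 N·m.
τ in each portion: τ_AC = 6.17×10^6 Pa, τ_CB = 3.57×10^6 Pa; maximum is in AC.
τ_max = T_AC·r/J = 1109·0.0485/8.73×10^-6 = 6.167×10^6 Pa.

6170 kPa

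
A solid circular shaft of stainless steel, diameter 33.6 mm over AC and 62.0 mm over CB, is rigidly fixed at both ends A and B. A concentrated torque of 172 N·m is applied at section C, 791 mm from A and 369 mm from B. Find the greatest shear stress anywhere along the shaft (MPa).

3.53 MPa

Compatibility: T_A·a/J_AC = T_B·b/J_CB with T_A + T_B = T₀.
J_AC = 1.25×10^-7 m⁴, J_CB = 1.45×10^-6 m⁴, so T_A = T₀·(J_AC/a)/((J_AC/a)+(J_CB/b)) = 6.653 N·m, T_B = 165.3 N·m.
τ in each portion: τ_AC = 8.93×10^5 Pa, τ_CB = 3.53×10^6 Pa; maximum is in CB.
τ_max = T_CB·r/J = 165.3·0.0310/1.45×10^-6 = 3.533×10^6 Pa.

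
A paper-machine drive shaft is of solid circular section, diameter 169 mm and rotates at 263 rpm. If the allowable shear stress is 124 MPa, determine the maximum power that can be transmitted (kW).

J = πd⁴/32 = π(0.169)⁴/32 = 8.008×10^-5 m⁴.
T_max = τ_allow·J/r = 1.24×10^8 × 8.008×10^-5 / 0.0845 = 117500 N·m.
ω = 2π·263/60 = 27.54 rad/s, so P_max = T_max·ω = 3.237×10^6 W.

3240 kW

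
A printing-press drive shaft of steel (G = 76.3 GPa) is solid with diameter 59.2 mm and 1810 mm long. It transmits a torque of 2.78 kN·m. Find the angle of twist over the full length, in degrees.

J = πd⁴/32 = π(0.0592)⁴/32 = 1.206×10^-6 m⁴.
θ = T·L/(G·J) = 2780 × 1.81 / (76.3×10⁹ × 1.206×10^-6) = 0.05469 rad.

3.13°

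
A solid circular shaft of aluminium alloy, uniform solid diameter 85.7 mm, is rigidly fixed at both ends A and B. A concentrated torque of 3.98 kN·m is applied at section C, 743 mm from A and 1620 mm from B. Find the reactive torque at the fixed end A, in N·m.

With uniform GJ and both ends fixed, compatibility θ_AC = θ_CB gives T_A·a = T_B·b, together with T_A + T_B = T₀.
T_A = T₀·b/(a+b) = 3980·1620/2363 = 2729 N·m; T_B = 1251 N·m.

2730 N·m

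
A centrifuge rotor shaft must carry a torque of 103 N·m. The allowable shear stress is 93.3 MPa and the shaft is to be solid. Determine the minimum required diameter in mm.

17.8 mm

For a solid shaft τ_max = 16T/(πd³), so d = (16T/(π τ_allow))^(1/3) = (16·103.0/(π·9.33×10^7))^(1/3) = 0.01778 m.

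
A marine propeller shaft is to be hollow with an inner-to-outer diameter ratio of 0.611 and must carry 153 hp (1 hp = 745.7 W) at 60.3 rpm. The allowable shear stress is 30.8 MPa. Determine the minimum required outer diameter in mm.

151 mm

ω = 2π·60.3/60 = 6.315 rad/s, so T = P/ω = 153×745.7 / 6.315 = 18070 N·m.
For a hollow shaft with d_i/d_o = 0.611: τ_max = 16T/(π d_o³ (1−k⁴)), so d_o = [16T/(π τ_allow (1−k⁴))]^(1/3) = [16·18070/(π·3.08×10^7·0.8606)]^(1/3) = 0.1514 m.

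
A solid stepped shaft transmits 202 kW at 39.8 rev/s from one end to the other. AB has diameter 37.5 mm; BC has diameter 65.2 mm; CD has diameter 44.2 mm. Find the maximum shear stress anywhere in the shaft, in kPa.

ω = 2π·39.8 = 250.1 rad/s, so T = P/ω = 202×10³ / 250.1 = 807.8 N·m.
Under the same torque, τ_max = 16T/(πd³) is largest where d is smallest — segment AB (d = 37.5 mm).
τ_max = 16·807.8/(π·(0.0375)³) = 7.801×10^7 Pa.

78000 kPa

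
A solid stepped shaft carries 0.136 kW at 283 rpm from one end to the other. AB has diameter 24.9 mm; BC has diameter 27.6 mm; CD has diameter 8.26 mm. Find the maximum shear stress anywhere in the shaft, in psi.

ω = 2π·283/60 = 29.64 rad/s, so T = P/ω = 0.136×10³ / 29.64 = 4.589 N·m.
Under the same torque, τ_max = 16T/(πd³) is largest where d is smallest — segment CD (d = 8.26 mm).
τ_max = 16·4.589/(π·(0.00826)³) = 4.147×10^7 Pa.

6010 psi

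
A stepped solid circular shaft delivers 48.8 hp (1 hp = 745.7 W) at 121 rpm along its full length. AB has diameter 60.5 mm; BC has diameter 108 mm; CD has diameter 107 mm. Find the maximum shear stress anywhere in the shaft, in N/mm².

ω = 2π·121/60 = 12.67 rad/s, so T = P/ω = 48.8×745.7 / 12.67 = 2872 N·m.
Under the same torque, τ_max = 16T/(πd³) is largest where d is smallest — segment AB (d = 60.5 mm).
τ_max = 16·2872/(π·(0.0605)³) = 6.605×10^7 Pa.

66.1 N/mm²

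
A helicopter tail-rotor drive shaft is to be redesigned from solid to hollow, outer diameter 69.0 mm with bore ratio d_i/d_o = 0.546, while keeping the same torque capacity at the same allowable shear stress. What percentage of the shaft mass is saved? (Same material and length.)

25.3 %

Equal τ_max and T ⇒ the solid shaft needs d_s³ = d_o³(1−k⁴), so d_s = 69.0·(1−0.546⁴)^(1/3) = 66.89 mm.
Area ratio A_h/A_s = d_o²(1−k²)/d_s² = (1−k²)/(1−k⁴)^(2/3) = 0.7468.
Mass saving = 1 − 0.7468 = 25.3 %.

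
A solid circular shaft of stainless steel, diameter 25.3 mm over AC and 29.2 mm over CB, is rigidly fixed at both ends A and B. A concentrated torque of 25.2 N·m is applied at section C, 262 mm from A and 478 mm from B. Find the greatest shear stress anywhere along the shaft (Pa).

4.02e6 Pa

Compatibility: T_A·a/J_AC = T_B·b/J_CB with T_A + T_B = T₀.
J_AC = 4.02×10^-8 m⁴, J_CB = 7.14×10^-8 m⁴, so T_A = T₀·(J_AC/a)/((J_AC/a)+(J_CB/b)) = 12.78 N·m, T_B = 12.42 N·m.
τ in each portion: τ_AC = 4.02×10^6 Pa, τ_CB = 2.54×10^6 Pa; maximum is in AC.
τ_max = T_AC·r/J = 12.78·0.0126/4.02×10^-8 = 4.018×10^6 Pa.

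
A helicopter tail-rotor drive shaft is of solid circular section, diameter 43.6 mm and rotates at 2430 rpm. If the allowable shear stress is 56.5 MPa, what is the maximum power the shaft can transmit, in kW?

234 kW

J = πd⁴/32 = π(0.0436)⁴/32 = 3.548×10^-7 m⁴.
T_max = τ_allow·J/r = 5.65×10^7 × 3.548×10^-7 / 0.0218 = 919.5 N·m.
ω = 2π·2430/60 = 254.5 rad/s, so P_max = T_max·ω = 2.340×10^5 W.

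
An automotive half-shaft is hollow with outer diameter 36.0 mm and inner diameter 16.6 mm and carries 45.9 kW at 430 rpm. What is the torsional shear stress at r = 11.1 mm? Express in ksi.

10.4 ksi

ω = 2π·430/60 = 45.03 rad/s, so T = P/ω = 45.9×10³ / 45.03 = 1019 N·m.
J = π(d_o⁴ − d_i⁴)/32 = π(0.0360⁴ − 0.0166⁴)/32 = 1.574×10^-7 m⁴.
Shear stress varies linearly with radius: τ = T·r/J = 1019 × 0.0111 / 1.574×10^-7 = 7.187×10^7 Pa.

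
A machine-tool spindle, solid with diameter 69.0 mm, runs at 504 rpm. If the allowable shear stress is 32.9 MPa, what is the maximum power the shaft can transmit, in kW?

112 kW

J = πd⁴/32 = π(0.0690)⁴/32 = 2.225×10^-6 m⁴.
T_max = τ_allow·J/r = 3.29×10^7 × 2.225×10^-6 / 0.0345 = 2122 N·m.
ω = 2π·504/60 = 52.78 rad/s, so P_max = T_max·ω = 1.120×10^5 W.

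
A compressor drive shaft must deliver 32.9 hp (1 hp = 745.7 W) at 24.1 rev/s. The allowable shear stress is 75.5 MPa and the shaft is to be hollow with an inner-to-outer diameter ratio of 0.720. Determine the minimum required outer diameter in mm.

ω = 2π·24.1 = 151.4 rad/s, so T = P/ω = 32.9×745.7 / 151.4 = 162.0 N·m.
For a hollow shaft with d_i/d_o = 0.720: τ_max = 16T/(π d_o³ (1−k⁴)), so d_o = [16T/(π τ_allow (1−k⁴))]^(1/3) = [16·162.0/(π·7.55×10^7·0.7313)]^(1/3) = 0.02463 m.

24.6 mm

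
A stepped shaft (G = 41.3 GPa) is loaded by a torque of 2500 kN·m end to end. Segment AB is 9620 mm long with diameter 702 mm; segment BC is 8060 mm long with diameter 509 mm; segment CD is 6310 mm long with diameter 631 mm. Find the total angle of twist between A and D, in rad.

0.123 rad

J_AB = π(0.702)⁴/32 = 0.0238 m⁴; J_BC = π(0.509)⁴/32 = 6.59×10^-3 m⁴; J_CD = π(0.631)⁴/32 = 0.0156 m⁴.
θ = (T/G)·Σ L_i/J_i = (2.500e6/41.3×10⁹)·(9.62/0.0238 + 8.06/6.59×10^-3 + 6.31/0.0156) = 0.1230 rad.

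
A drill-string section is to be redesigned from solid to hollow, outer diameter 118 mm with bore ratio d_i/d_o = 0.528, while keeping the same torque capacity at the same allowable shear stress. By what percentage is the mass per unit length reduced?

23.9 %

Equal τ_max and T ⇒ the solid shaft needs d_s³ = d_o³(1−k⁴), so d_s = 118·(1−0.528⁴)^(1/3) = 114.9 mm.
Area ratio A_h/A_s = d_o²(1−k²)/d_s² = (1−k²)/(1−k⁴)^(2/3) = 0.7612.
Mass saving = 1 − 0.7612 = 23.9 %.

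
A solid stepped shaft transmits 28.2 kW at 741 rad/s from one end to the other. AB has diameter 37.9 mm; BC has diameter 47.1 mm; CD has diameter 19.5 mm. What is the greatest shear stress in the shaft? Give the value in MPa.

26.1 MPa

ω = 741 rad/s, so T = P/ω = 28.2×10³ / 741.0 = 38.06 N·m.
Under the same torque, τ_max = 16T/(πd³) is largest where d is smallest — segment CD (d = 19.5 mm).
τ_max = 16·38.06/(π·(0.0195)³) = 2.614×10^7 Pa.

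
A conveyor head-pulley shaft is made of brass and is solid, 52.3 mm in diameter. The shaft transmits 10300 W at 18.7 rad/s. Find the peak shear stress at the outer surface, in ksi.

2.84 ksi

ω = 18.7 rad/s, so T = P/ω = 10300 / 18.70 = 550.8 N·m.
J = πd⁴/32 = π(0.0523)⁴/32 = 7.345×10^-7 m⁴.
τ_max = T·r/J = 550.8 × 0.0261 / 7.345×10^-7 = 1.961×10^7 Pa.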